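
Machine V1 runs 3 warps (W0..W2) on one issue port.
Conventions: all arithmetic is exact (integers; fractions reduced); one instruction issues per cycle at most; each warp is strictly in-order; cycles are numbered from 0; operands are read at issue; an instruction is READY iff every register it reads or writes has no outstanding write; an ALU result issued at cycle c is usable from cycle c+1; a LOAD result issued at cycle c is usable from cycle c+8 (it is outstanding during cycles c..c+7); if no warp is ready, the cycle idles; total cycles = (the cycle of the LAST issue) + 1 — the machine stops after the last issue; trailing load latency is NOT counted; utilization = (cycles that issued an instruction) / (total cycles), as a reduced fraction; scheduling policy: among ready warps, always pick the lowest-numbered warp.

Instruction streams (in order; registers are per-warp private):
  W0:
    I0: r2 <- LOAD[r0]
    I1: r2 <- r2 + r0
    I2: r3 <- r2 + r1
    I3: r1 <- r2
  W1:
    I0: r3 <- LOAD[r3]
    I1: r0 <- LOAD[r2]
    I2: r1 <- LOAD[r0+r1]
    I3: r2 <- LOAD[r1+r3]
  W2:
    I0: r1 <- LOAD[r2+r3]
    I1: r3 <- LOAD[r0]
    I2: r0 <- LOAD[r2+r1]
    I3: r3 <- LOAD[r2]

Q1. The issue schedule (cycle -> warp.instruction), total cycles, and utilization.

cycle 0: W0.I0
cycle 1: W1.I0
cycle 2: W1.I1
cycle 3: W2.I0
cycle 4: W2.I1
cycle 5: idle
cycle 6: idle
cycle 7: idle
cycle 8: W0.I1
cycle 9: W0.I2
cycle 10: W0.I3
cycle 11: W1.I2
cycle 12: W2.I2
cycle 13: W2.I3
cycle 14: idle
cycle 15: idle
cycle 16: idle
cycle 17: idle
cycle 18: idle
cycle 19: W1.I3

Answer: 20 cycles, utilization 3/5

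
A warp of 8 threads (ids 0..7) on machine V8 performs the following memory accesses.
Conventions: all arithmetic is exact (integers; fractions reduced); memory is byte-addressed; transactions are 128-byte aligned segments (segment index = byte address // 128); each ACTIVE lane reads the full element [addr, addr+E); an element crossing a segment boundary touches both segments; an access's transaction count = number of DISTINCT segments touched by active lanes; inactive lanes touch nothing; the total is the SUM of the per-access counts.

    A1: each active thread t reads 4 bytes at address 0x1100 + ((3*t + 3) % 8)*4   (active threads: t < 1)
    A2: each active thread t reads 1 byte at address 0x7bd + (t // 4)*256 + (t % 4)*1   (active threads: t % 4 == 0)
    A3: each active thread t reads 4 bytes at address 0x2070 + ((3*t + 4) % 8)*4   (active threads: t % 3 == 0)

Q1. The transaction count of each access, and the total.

A1: 1 transaction
A2: 2 transactions
A3: 1 transaction

Answer: 1,2,1; total 4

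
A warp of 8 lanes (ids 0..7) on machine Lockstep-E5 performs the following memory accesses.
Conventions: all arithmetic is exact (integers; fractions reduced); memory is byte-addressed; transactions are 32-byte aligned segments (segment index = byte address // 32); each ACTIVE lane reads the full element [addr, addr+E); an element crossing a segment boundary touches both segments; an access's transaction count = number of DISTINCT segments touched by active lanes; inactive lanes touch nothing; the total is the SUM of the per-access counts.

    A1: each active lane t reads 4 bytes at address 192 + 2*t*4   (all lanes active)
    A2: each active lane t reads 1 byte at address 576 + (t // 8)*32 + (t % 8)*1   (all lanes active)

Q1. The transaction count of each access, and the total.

A1: 2 transactions
A2: 1 transaction

Answer: 2,1; total 3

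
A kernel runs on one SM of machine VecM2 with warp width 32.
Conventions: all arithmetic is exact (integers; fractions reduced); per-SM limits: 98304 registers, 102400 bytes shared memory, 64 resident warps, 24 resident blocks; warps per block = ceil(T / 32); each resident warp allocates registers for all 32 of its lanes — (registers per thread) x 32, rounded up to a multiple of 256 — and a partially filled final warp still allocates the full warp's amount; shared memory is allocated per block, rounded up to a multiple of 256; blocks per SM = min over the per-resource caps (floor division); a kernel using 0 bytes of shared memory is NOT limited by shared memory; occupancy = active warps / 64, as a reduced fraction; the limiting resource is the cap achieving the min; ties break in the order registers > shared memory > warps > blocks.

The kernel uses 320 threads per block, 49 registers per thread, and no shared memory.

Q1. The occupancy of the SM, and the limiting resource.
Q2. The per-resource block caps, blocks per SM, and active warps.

Answer: occupancy 25/32, limited by registers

registers: 5 blocks
shared memory: no limit (kernel uses none)
warps: 6 blocks
blocks: 24 blocks

Answer: 5 blocks, 50 active warps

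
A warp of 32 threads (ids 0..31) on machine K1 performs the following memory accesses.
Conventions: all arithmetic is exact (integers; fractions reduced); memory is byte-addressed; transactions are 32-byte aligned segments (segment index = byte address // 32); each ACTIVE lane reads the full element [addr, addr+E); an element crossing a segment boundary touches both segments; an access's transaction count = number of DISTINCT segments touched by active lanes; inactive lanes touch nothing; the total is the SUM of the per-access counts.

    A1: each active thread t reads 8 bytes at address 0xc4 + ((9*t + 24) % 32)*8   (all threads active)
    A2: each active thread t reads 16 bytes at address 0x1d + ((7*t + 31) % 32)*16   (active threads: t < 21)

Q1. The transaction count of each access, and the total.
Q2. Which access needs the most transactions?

A1: 9 transactions
A2: 16 transactions

Answer: 9,16; total 25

Answer: A2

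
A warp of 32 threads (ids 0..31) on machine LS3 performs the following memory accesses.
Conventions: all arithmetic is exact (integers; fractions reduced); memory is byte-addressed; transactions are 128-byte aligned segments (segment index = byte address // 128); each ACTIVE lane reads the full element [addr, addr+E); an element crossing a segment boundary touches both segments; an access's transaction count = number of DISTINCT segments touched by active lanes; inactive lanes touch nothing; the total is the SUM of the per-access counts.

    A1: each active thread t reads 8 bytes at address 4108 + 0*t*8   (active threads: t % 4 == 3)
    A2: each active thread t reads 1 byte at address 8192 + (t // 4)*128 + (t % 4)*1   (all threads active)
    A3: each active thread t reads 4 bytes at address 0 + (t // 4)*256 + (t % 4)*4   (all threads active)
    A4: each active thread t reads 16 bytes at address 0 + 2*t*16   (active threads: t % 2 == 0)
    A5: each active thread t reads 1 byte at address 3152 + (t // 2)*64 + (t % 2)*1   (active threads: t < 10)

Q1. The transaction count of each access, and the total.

A1: 1 transaction
A2: 8 transactions
A3: 8 transactions
A4: 8 transactions
A5: 3 transactions

Answer: 1,8,8,8,3; total 28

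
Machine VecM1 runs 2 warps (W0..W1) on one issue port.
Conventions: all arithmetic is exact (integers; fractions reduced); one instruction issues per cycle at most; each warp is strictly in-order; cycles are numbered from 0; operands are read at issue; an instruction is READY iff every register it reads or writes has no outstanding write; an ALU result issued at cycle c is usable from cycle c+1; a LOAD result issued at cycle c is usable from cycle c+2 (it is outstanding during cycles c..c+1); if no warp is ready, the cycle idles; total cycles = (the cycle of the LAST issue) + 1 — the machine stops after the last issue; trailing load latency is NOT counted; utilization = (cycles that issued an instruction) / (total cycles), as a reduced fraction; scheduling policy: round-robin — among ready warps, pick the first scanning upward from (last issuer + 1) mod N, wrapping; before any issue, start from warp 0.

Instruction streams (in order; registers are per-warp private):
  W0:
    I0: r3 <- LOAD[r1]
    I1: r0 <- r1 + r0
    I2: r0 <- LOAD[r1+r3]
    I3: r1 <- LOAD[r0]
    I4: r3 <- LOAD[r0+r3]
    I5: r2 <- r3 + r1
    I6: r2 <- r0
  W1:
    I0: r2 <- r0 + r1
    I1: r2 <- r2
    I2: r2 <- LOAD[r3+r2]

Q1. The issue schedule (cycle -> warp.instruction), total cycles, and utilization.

cycle 0: W0.I0
cycle 1: W1.I0
cycle 2: W0.I1
cycle 3: W1.I1
cycle 4: W0.I2
cycle 5: W1.I2
cycle 6: W0.I3
cycle 7: W0.I4
cycle 8: idle
cycle 9: W0.I5
cycle 10: W0.I6

Answer: 11 cycles, utilization 10/11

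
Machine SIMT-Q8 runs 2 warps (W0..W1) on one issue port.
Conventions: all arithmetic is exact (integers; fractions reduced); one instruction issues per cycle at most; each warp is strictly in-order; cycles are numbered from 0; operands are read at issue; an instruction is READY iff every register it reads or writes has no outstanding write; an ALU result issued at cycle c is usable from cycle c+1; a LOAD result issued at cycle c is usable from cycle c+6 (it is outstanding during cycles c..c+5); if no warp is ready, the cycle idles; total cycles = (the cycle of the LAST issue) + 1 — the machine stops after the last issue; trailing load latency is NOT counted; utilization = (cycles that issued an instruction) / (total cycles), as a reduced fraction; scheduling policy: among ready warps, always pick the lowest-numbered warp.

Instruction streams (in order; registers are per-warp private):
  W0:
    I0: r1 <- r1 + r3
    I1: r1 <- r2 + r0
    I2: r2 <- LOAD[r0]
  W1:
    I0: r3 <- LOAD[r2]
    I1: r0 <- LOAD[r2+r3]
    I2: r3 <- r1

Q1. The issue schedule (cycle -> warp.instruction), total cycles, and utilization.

cycle 0: W0.I0
cycle 1: W0.I1
cycle 2: W0.I2
cycle 3: W1.I0
cycle 4: idle
cycle 5: idle
cycle 6: idle
cycle 7: idle
cycle 8: idle
cycle 9: W1.I1
cycle 10: W1.I2

Answer: 11 cycles, utilization 6/11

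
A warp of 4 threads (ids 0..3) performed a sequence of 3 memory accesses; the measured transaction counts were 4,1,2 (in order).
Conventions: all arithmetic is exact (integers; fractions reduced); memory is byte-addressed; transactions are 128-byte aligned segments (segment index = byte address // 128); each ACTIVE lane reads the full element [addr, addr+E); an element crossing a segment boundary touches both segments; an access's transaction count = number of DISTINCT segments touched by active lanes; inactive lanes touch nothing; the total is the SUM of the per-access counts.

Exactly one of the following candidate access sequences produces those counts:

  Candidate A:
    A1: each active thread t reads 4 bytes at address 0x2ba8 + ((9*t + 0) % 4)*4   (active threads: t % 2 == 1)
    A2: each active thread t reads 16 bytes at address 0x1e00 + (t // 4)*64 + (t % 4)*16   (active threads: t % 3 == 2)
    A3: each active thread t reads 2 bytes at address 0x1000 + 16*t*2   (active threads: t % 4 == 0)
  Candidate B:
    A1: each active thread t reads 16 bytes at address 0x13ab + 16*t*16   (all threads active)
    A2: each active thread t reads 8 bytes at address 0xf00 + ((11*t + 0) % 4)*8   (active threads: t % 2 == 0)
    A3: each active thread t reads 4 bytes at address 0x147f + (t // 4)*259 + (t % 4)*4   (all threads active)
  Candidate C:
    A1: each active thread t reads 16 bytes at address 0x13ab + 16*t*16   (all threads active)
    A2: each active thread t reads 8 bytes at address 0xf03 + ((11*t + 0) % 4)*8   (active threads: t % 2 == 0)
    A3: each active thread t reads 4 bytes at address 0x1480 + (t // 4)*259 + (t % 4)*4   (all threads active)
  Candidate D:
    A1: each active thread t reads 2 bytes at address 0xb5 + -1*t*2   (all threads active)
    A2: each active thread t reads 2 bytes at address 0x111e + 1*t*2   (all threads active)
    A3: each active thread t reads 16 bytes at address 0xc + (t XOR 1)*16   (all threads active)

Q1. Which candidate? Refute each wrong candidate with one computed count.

A: A1 gives 1 transaction, not 4
C: A3 gives 1 transaction, not 2
D: A1 gives 1 transaction, not 4
B: all counts match (4,1,2)

Answer: B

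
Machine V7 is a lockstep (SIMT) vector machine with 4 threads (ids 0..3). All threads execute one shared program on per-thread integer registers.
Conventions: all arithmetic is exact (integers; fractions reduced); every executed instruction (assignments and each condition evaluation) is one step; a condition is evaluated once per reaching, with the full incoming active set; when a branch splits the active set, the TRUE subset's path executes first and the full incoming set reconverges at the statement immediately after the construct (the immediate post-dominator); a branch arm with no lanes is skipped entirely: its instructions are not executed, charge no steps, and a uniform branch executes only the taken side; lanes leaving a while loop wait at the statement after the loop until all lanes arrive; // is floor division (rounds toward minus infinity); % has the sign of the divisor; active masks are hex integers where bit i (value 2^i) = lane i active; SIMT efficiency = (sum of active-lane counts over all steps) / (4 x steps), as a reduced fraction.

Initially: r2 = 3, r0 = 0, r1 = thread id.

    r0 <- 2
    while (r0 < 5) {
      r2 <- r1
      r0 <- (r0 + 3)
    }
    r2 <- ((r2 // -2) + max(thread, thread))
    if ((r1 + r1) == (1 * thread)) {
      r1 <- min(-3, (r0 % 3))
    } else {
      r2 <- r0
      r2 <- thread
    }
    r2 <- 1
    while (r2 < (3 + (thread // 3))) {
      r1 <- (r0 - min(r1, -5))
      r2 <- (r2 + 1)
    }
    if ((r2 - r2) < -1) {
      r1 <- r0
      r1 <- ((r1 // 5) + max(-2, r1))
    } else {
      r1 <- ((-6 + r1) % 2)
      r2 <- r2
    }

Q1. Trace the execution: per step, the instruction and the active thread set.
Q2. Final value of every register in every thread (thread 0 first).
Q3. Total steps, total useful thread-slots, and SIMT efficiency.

step 0: r0 <- 2                      0xf
step 1: eval (r0 < 5)                0xf
step 2: r2 <- r1                     0xf
step 3: r0 <- (r0 + 3)               0xf
step 4: eval (r0 < 5)                0xf
step 5: r2 <- ((r2 // -2) + max(thread, thread)) 0xf
step 6: eval ((r1 + r1) == (1 * thread)) 0xf
step 7: r1 <- min(-3, (r0 % 3))      0x1
step 8: r2 <- r0                     0xe
step 9: r2 <- thread                 0xe
step 10: r2 <- 1                      0xf
step 11: eval (r2 < (3 + (thread // 3))) 0xf
step 12: r1 <- (r0 - min(r1, -5))     0xf
step 13: r2 <- (r2 + 1)               0xf
step 14: eval (r2 < (3 + (thread // 3))) 0xf
step 15: r1 <- (r0 - min(r1, -5))     0xf
step 16: r2 <- (r2 + 1)               0xf
step 17: eval (r2 < (3 + (thread // 3))) 0xf
step 18: r1 <- (r0 - min(r1, -5))     0x8
step 19: r2 <- (r2 + 1)               0x8
step 20: eval (r2 < (3 + (thread // 3))) 0x8
step 21: eval ((r2 - r2) < -1)        0xf
step 22: r1 <- ((-6 + r1) % 2)        0xf
step 23: r2 <- r2                     0xf

Answer: 24 steps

r2: 3,3,3,4
r0: 5,5,5,5
r1: 0,0,0,0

steps = 24; useful = 82; efficiency = 82/96 = 41/48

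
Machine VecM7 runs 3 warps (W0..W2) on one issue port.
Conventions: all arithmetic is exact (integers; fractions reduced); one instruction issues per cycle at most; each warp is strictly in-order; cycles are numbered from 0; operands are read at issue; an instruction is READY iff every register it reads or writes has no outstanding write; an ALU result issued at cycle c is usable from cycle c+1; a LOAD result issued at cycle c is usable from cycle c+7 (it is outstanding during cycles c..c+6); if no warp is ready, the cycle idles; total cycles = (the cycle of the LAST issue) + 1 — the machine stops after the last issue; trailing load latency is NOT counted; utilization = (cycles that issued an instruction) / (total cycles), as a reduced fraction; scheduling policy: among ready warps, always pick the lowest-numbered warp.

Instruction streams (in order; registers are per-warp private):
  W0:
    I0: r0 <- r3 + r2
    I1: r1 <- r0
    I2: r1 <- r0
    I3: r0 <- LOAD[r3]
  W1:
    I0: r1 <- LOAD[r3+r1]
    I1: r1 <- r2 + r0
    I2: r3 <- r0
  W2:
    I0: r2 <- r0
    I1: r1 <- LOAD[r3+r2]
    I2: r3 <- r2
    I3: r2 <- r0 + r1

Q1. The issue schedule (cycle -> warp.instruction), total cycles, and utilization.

cycle 0: W0.I0
cycle 1: W0.I1
cycle 2: W0.I2
cycle 3: W0.I3
cycle 4: W1.I0
cycle 5: W2.I0
cycle 6: W2.I1
cycle 7: W2.I2
cycle 8: idle
cycle 9: idle
cycle 10: idle
cycle 11: W1.I1
cycle 12: W1.I2
cycle 13: W2.I3

Answer: 14 cycles, utilization 11/14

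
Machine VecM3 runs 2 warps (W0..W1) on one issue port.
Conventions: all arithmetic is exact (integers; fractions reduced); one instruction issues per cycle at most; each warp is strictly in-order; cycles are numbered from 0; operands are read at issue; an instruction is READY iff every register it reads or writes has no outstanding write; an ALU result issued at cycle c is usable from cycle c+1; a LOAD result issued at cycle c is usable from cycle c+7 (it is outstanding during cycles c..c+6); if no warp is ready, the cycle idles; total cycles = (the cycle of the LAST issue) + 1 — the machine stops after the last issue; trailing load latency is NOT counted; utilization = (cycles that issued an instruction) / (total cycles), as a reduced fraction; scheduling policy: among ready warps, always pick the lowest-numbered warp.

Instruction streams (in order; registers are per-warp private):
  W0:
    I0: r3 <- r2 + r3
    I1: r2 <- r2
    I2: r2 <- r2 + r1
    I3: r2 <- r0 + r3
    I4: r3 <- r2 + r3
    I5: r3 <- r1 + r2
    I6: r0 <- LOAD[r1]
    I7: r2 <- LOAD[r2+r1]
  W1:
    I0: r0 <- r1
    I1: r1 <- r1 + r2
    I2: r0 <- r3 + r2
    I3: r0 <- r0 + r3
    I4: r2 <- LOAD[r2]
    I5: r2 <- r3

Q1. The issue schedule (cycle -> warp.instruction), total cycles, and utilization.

cycle 0: W0.I0
cycle 1: W0.I1
cycle 2: W0.I2
cycle 3: W0.I3
cycle 4: W0.I4
cycle 5: W0.I5
cycle 6: W0.I6
cycle 7: W0.I7
cycle 8: W1.I0
cycle 9: W1.I1
cycle 10: W1.I2
cycle 11: W1.I3
cycle 12: W1.I4
cycle 13: idle
cycle 14: idle
cycle 15: idle
cycle 16: idle
cycle 17: idle
cycle 18: idle
cycle 19: W1.I5

Answer: 20 cycles, utilization 7/10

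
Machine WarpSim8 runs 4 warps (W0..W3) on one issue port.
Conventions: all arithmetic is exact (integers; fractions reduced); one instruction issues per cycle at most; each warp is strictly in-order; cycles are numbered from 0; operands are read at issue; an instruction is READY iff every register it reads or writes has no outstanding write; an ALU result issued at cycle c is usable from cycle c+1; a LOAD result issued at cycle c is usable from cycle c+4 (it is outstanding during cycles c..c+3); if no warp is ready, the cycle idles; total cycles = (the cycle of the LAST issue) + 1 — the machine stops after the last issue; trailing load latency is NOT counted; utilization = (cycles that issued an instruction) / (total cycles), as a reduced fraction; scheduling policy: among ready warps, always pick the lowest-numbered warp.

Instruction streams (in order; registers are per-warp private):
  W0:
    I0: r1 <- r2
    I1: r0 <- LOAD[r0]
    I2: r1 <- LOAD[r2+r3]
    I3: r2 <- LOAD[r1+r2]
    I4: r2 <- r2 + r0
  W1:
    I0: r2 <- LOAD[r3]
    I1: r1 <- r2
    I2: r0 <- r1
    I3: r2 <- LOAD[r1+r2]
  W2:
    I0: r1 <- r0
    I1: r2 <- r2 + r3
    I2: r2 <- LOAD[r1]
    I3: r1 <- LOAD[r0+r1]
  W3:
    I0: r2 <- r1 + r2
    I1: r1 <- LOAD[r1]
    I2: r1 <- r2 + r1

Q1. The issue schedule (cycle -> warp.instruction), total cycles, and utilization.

cycle 0: W0.I0
cycle 1: W0.I1
cycle 2: W0.I2
cycle 3: W1.I0
cycle 4: W2.I0
cycle 5: W2.I1
cycle 6: W0.I3
cycle 7: W1.I1
cycle 8: W1.I2
cycle 9: W1.I3
cycle 10: W0.I4
cycle 11: W2.I2
cycle 12: W2.I3
cycle 13: W3.I0
cycle 14: W3.I1
cycle 15: idle
cycle 16: idle
cycle 17: idle
cycle 18: W3.I2

Answer: 19 cycles, utilization 16/19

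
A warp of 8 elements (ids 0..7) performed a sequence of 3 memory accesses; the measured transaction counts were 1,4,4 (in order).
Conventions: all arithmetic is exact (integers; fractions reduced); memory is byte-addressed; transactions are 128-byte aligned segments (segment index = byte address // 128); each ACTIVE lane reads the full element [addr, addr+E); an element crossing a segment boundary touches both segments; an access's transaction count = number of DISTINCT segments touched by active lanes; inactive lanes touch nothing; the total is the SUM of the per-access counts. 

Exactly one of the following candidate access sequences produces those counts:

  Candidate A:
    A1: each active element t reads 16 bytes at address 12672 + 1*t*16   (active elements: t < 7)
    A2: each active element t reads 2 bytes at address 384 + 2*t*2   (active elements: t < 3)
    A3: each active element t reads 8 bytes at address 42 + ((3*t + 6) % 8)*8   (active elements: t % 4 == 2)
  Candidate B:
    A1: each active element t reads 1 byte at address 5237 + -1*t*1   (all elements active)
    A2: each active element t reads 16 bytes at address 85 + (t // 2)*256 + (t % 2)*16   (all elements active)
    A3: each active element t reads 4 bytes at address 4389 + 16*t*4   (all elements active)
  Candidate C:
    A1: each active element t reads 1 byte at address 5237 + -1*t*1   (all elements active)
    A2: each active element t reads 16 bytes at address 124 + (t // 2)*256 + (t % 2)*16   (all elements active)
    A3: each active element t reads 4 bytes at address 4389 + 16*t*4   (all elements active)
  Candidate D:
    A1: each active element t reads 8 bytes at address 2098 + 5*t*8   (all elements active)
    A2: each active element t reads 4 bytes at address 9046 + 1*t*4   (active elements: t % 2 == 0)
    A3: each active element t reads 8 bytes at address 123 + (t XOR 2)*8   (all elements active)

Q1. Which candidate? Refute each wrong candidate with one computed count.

A: A2 gives 1 transaction, not 4
C: A2 gives 8 transactions, not 4
D: A1 gives 3 transactions, not 1
B: all counts match (1,4,4)

Answer: B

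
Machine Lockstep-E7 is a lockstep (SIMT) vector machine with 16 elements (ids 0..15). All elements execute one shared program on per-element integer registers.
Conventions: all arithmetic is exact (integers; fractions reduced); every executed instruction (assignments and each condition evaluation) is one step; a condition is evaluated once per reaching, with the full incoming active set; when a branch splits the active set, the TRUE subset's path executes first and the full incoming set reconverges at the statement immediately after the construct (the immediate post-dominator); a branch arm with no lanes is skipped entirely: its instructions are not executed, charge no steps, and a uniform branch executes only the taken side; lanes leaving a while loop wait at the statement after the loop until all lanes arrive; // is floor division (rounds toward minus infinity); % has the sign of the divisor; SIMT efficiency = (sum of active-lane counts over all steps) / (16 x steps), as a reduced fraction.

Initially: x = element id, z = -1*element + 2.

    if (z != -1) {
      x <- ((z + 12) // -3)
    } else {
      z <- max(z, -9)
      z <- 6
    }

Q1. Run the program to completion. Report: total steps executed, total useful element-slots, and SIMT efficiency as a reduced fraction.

Answer: 4 steps, 33 useful, 33/64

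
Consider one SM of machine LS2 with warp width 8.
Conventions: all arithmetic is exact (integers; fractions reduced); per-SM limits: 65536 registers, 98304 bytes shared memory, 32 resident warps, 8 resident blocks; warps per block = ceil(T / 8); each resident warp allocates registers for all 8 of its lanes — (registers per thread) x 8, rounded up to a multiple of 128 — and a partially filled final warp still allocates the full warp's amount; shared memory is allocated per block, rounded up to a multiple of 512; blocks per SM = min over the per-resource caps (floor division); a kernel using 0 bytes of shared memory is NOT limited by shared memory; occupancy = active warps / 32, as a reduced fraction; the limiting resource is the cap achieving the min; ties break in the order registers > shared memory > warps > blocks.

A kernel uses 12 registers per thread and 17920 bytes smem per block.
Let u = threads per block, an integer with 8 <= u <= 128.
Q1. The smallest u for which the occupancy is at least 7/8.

Answer: u = 41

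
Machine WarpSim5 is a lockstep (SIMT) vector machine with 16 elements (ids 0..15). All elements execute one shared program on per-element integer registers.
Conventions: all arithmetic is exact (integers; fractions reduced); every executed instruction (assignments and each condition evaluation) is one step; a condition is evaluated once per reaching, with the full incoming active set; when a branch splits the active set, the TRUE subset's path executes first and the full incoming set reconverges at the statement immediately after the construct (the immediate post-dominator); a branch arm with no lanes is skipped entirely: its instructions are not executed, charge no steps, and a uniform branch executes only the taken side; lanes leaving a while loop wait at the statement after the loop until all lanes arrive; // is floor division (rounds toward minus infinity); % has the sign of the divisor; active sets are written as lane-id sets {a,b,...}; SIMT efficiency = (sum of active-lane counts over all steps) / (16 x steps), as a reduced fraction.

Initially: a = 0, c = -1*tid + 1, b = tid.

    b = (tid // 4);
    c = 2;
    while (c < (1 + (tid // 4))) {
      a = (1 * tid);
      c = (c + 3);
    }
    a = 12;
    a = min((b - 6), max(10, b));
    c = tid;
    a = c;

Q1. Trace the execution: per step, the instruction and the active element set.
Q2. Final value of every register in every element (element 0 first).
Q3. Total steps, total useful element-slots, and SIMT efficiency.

step 0: b <- (tid // 4)              {0,1,2,3,4,5,6,7,8,9,10,11,12,13,14,15}
step 1: c <- 2                       {0,1,2,3,4,5,6,7,8,9,10,11,12,13,14,15}
step 2: eval (c < (1 + (tid // 4)))  {0,1,2,3,4,5,6,7,8,9,10,11,12,13,14,15}
step 3: a <- (1 * tid)               {8,9,10,11,12,13,14,15}
step 4: c <- (c + 3)                 {8,9,10,11,12,13,14,15}
step 5: eval (c < (1 + (tid // 4)))  {8,9,10,11,12,13,14,15}
step 6: a <- 12                      {0,1,2,3,4,5,6,7,8,9,10,11,12,13,14,15}
step 7: a <- min((b - 6), max(10, b)) {0,1,2,3,4,5,6,7,8,9,10,11,12,13,14,15}
step 8: c <- tid                     {0,1,2,3,4,5,6,7,8,9,10,11,12,13,14,15}
step 9: a <- c                       {0,1,2,3,4,5,6,7,8,9,10,11,12,13,14,15}

Answer: 10 steps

a: 0,1,2,3,4,5,6,7,8,9,10,11,12,13,14,15
c: 0,1,2,3,4,5,6,7,8,9,10,11,12,13,14,15
b: 0,0,0,0,1,1,1,1,2,2,2,2,3,3,3,3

steps = 10; useful = 136; efficiency = 136/160 = 17/20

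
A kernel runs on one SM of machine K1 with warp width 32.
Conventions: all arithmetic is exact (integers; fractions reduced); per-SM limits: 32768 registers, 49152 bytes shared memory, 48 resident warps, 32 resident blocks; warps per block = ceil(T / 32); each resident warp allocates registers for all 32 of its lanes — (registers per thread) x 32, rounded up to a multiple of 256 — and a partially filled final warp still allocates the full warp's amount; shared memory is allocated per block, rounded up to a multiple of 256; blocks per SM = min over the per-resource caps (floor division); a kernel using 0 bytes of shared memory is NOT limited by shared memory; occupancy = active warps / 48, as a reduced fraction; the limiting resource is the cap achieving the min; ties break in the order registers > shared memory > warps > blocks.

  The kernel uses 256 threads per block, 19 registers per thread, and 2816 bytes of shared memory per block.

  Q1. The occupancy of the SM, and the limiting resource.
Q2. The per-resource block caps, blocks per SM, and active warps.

Answer: occupancy 5/6, limited by registers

registers: 5 blocks
shared memory: 17 blocks
warps: 6 blocks
blocks: 32 blocks

Answer: 5 blocks, 40 active warps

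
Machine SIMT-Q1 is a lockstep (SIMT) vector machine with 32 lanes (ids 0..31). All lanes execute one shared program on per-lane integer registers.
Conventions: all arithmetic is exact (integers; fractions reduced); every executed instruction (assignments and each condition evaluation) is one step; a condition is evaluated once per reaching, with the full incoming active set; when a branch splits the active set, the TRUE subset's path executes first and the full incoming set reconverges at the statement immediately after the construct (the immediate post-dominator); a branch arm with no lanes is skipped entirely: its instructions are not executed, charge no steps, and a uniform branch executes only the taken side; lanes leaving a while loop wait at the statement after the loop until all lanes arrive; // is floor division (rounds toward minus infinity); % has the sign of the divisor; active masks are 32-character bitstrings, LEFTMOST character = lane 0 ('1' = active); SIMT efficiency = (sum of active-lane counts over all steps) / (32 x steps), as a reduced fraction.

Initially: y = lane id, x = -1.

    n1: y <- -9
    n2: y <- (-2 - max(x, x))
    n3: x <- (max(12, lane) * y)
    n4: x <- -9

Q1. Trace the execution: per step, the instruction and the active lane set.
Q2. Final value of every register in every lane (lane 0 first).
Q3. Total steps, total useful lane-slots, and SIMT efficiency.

step 0: y <- -9                      11111111111111111111111111111111
step 1: y <- (-2 - max(x, x))        11111111111111111111111111111111
step 2: x <- (max(12, lane) * y)     11111111111111111111111111111111
step 3: x <- -9                      11111111111111111111111111111111

Answer: 4 steps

y: -1,-1,-1,-1,-1,-1,-1,-1,-1,-1,-1,-1,-1,-1,-1,-1,-1,-1,-1,-1,-1,-1,-1,-1,-1,-1,-1,-1,-1,-1,-1,-1
x: -9,-9,-9,-9,-9,-9,-9,-9,-9,-9,-9,-9,-9,-9,-9,-9,-9,-9,-9,-9,-9,-9,-9,-9,-9,-9,-9,-9,-9,-9,-9,-9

steps = 4; useful = 128; efficiency = 128/128 = 1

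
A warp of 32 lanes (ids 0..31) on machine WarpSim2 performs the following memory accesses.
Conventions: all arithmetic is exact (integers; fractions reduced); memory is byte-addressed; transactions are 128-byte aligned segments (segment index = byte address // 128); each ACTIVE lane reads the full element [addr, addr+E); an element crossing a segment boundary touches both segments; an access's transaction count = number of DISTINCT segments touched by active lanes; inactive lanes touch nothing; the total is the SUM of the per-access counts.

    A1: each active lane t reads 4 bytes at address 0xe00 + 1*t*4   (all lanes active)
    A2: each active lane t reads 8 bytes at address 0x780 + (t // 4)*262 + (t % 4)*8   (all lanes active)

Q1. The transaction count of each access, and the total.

A1: 1 transaction
A2: 8 transactions

Answer: 1,8; total 9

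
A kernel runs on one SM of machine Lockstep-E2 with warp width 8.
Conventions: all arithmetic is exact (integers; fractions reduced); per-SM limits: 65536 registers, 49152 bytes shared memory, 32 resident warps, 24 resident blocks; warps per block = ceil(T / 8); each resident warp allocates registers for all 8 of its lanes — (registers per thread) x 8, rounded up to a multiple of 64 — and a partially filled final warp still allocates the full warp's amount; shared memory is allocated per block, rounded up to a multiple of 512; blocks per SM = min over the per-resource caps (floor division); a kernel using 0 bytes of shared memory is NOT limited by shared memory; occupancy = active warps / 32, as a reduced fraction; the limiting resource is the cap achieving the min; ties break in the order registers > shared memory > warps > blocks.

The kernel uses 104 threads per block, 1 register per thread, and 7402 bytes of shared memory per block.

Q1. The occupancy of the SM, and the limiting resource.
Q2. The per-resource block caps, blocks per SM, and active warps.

Answer: occupancy 13/16, limited by warps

registers: 78 blocks
shared memory: 6 blocks
warps: 2 blocks
blocks: 24 blocks

Answer: 2 blocks, 26 active warps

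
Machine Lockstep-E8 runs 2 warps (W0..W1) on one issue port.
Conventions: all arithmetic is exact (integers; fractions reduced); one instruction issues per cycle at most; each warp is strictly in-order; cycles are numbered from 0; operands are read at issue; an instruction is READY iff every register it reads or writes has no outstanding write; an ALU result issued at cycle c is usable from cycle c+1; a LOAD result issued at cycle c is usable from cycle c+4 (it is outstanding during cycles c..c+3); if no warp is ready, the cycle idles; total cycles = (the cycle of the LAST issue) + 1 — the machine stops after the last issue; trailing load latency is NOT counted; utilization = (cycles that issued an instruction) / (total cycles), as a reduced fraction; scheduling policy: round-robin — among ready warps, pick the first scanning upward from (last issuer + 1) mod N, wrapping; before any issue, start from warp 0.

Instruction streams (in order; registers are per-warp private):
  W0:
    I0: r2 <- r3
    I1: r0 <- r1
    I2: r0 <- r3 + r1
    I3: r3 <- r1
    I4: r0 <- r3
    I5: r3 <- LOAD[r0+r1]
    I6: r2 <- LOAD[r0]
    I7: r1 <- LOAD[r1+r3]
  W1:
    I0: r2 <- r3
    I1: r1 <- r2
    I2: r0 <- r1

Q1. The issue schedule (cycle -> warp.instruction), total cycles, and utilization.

cycle 0: W0.I0
cycle 1: W1.I0
cycle 2: W0.I1
cycle 3: W1.I1
cycle 4: W0.I2
cycle 5: W1.I2
cycle 6: W0.I3
cycle 7: W0.I4
cycle 8: W0.I5
cycle 9: W0.I6
cycle 10: idle
cycle 11: idle
cycle 12: W0.I7

Answer: 13 cycles, utilization 11/13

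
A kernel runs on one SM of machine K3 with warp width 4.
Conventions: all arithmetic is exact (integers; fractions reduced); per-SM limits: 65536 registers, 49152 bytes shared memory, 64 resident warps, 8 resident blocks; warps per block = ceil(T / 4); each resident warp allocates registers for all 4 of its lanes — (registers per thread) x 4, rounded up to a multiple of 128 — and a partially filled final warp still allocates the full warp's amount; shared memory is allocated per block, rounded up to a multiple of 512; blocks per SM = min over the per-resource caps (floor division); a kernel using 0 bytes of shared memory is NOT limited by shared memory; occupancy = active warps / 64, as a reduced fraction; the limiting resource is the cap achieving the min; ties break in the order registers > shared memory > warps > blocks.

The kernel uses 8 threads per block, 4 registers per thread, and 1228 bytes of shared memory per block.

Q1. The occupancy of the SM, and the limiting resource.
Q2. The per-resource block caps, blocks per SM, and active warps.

Answer: occupancy 1/4, limited by blocks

registers: 256 blocks
shared memory: 32 blocks
warps: 32 blocks
blocks: 8 blocks

Answer: 8 blocks, 16 active warps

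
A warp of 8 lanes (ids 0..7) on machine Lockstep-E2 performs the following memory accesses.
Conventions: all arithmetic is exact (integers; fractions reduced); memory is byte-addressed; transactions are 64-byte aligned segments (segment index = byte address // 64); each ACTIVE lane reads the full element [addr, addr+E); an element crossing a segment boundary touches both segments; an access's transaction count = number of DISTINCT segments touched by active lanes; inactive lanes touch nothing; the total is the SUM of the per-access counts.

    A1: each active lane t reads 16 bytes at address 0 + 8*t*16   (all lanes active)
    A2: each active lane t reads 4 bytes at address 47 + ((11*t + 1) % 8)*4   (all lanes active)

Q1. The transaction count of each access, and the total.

A1: 8 transactions
A2: 2 transactions

Answer: 8,2; total 10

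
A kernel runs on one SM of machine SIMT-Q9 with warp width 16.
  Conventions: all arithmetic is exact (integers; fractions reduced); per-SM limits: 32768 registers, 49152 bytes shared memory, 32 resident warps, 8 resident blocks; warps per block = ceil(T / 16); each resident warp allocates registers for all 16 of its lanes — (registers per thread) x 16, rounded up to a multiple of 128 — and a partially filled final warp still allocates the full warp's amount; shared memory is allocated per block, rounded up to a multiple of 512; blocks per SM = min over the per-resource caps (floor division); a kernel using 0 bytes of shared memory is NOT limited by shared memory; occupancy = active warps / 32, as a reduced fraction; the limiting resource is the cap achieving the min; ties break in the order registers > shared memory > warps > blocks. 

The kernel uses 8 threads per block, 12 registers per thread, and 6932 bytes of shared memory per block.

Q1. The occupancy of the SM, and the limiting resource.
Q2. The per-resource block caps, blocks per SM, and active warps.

Answer: occupancy 3/16, limited by shared memory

registers: 128 blocks
shared memory: 6 blocks
warps: 32 blocks
blocks: 8 blocks

Answer: 6 blocks, 6 active warps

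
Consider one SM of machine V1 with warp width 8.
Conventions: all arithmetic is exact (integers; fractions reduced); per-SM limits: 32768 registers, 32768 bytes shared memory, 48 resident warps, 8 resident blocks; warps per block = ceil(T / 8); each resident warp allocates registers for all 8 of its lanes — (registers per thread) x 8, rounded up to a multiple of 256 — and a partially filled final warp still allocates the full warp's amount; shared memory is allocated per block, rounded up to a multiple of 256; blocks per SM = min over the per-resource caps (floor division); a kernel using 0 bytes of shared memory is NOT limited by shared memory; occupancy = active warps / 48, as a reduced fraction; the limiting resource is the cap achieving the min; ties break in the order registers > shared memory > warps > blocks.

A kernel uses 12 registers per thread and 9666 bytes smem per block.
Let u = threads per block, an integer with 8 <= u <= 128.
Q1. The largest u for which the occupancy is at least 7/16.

Answer: u = 128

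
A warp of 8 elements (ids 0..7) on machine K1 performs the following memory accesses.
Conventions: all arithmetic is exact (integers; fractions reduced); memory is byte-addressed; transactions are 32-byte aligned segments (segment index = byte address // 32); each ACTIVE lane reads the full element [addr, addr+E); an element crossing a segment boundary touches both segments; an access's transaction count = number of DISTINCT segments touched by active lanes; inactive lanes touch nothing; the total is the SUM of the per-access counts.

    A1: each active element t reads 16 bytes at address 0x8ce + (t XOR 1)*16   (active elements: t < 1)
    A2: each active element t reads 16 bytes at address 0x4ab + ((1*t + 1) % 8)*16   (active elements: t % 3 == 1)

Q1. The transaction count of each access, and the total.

A1: 2 transactions
A2: 4 transactions

Answer: 2,4; total 6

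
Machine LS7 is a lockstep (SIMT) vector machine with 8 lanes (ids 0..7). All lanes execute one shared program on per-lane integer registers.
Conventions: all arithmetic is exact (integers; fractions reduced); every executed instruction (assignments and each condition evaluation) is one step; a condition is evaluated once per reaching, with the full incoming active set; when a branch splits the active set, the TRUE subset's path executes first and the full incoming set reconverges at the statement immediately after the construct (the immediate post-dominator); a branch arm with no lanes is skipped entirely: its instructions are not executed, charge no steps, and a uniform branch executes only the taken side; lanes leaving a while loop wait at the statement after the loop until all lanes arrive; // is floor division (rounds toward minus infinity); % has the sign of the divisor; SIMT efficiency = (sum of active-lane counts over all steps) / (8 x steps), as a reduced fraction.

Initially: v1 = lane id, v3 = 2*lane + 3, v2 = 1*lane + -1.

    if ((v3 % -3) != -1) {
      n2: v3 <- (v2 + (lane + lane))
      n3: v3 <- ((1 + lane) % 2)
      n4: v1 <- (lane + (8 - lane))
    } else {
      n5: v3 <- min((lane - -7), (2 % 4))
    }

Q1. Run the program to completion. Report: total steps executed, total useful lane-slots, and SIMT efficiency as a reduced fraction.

Answer: 5 steps, 26 useful, 13/20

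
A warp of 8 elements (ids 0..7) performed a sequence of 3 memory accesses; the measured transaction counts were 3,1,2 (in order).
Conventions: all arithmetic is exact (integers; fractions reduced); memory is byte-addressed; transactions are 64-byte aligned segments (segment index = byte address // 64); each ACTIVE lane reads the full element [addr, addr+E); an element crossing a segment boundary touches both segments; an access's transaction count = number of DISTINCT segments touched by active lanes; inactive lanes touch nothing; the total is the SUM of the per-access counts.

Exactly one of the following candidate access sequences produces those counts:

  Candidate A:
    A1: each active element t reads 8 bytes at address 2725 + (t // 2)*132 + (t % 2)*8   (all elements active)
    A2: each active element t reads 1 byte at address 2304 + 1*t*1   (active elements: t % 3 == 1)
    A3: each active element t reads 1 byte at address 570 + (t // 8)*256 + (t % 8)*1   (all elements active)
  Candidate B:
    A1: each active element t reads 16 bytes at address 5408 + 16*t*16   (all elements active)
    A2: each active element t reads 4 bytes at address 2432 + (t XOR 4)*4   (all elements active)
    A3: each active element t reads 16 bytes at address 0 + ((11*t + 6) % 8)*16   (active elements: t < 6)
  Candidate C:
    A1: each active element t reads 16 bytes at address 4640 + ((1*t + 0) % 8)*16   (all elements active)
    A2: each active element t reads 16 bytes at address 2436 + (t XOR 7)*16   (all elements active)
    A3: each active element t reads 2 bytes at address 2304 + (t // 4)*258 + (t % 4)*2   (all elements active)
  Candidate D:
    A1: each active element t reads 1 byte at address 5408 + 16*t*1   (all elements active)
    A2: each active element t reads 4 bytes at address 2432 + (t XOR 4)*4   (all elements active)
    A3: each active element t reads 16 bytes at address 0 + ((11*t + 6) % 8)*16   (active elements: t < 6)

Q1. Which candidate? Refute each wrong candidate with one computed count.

A: A1 gives 5 transactions, not 3
B: A1 gives 8 transactions, not 3
C: A2 gives 3 transactions, not 1
D: all counts match (3,1,2)

Answer: D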